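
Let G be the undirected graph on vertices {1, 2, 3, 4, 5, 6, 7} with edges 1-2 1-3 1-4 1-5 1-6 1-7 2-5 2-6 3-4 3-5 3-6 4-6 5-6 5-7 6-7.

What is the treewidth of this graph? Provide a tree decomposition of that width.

Each bag holds 4 vertices, so the decomposition has width 3, which upper-bounds the treewidth. For the lower bound, the 4 vertices {1, 3, 4, 6} are pairwise adjacent, and any tree decomposition puts a clique entirely inside one bag — forcing width ≥ 3. The upper and lower bounds meet at 3, so that is the treewidth.

Treewidth 3.
Bags: B1 = {1, 3, 5, 6}  B2 = {1, 5, 6, 7}  B3 = {1, 2, 5, 6}  B4 = {1, 3, 4, 6}
Tree: B1–B2, B2–B3, B1–B4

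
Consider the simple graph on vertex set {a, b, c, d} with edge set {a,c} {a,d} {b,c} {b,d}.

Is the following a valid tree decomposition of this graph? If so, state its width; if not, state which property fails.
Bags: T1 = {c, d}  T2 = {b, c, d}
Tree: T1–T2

No — vertex a appears in no bag.

A tree decomposition must satisfy three properties: every vertex lies in some bag; for every edge, both endpoints lie together in some bag; and for every vertex, the bags containing it form a connected subtree. Here vertex a appears in no bag, so the decomposition is invalid.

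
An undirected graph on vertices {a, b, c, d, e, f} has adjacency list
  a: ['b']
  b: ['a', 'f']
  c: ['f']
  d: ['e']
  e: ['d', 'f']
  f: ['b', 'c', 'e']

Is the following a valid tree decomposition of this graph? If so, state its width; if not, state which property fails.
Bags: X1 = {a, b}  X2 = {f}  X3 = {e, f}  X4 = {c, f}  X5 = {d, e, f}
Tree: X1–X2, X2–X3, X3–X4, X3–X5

No — edge (b,f) lies in no bag.

A tree decomposition must satisfy three properties: every vertex lies in some bag; for every edge, both endpoints lie together in some bag; and for every vertex, the bags containing it form a connected subtree. Here edge (b,f) lies in no bag, so the decomposition is invalid.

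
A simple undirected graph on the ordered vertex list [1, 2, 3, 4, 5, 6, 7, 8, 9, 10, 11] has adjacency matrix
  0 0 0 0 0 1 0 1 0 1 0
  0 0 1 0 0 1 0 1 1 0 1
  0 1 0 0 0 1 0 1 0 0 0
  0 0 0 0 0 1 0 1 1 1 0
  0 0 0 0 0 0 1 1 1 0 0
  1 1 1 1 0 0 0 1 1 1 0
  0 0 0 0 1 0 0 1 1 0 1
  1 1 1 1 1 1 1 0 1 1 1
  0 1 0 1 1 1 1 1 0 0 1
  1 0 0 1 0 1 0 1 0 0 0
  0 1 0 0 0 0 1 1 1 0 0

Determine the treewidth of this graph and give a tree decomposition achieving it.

Treewidth 3.
Bags: B1 = {2, 6, 8, 9}  B2 = {2, 8, 9, 11}  B3 = {4, 6, 8, 9}  B4 = {2, 3, 6, 8}  B5 = {4, 6, 8, 10}  B6 = {7, 8, 9, 11}  B7 = {5, 7, 8, 9}  B8 = {1, 6, 8, 10}
Tree: B1–B2, B1–B3, B1–B4, B3–B5, B2–B6, B6–B7, B5–B8

Every bag has size at most 4, so the width is 4 − 1 = 3 and tw(G) ≤ 3. For the lower bound, the 4 vertices {2, 8, 9, 11} are pairwise adjacent, and any tree decomposition puts a clique entirely inside one bag — forcing width ≥ 3. The upper and lower bounds meet at 3, so that is the treewidth.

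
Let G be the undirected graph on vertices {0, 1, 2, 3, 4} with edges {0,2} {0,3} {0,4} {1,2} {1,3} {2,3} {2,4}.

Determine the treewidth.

2

A width-2 tree decomposition is:
Bags: B1 = {0, 2, 4}  B2 = {0, 2, 3}  B3 = {1, 2, 3}
Tree: B1–B2, B2–B3
Every bag has size at most 3, so the width is 3 − 1 = 2 and tw(G) ≤ 2. For the lower bound, the 3 vertices {0, 2, 3} are pairwise adjacent, and any tree decomposition puts a clique entirely inside one bag — forcing width ≥ 2. Therefore the treewidth is 2.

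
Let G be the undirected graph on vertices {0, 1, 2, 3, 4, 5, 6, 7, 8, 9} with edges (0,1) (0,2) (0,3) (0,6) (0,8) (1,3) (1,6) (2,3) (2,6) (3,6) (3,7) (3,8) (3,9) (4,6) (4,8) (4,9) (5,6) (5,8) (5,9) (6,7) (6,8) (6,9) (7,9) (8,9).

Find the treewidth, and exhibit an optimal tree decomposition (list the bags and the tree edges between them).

Treewidth 3.
One such decomposition:
Bags: B1 = {0, 3, 6, 8}  B2 = {3, 6, 8, 9}  B3 = {0, 2, 3, 6}  B4 = {5, 6, 8, 9}  B5 = {3, 6, 7, 9}  B6 = {4, 6, 8, 9}  B7 = {0, 1, 3, 6}
Tree: B1–B2, B1–B3, B2–B4, B2–B5, B2–B6, B1–B7

The largest bag has 4 vertices, giving width 3; this decomposition certifies tw(G) ≤ 3. On the other hand G contains the 4-clique {0, 3, 6, 8}. A clique must lie in a single bag of any decomposition, so no decomposition can have width below 3. Therefore the treewidth is 3.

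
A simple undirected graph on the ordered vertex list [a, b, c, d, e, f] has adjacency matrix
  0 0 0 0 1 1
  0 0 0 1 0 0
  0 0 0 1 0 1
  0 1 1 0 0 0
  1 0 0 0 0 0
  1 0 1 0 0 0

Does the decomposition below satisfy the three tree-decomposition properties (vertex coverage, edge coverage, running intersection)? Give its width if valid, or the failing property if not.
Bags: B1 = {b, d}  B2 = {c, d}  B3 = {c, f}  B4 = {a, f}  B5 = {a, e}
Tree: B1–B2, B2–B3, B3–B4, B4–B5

Vertex coverage: the bags together contain {a, b, c, d, e, f}, the full vertex set. Edge coverage: each edge of G has both endpoints in at least one bag. Running intersection: for every vertex, the bags containing it form a connected subtree. All three properties hold, so this is a valid tree decomposition of width max|bag| − 1 = 1, and hence tw(G) ≤ 1.

Yes; width 1.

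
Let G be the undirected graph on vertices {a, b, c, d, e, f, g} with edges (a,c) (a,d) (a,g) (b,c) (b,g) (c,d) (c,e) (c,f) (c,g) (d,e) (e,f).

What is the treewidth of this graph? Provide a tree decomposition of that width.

Treewidth 2.
One optimal decomposition is:
Bags: B1 = {c, d, e}  B2 = {c, e, f}  B3 = {a, c, d}  B4 = {a, c, g}  B5 = {b, c, g}
Tree: B1–B2, B1–B3, B3–B4, B4–B5

Each bag holds 3 vertices, so the decomposition has width 2, which upper-bounds the treewidth. For the lower bound, the 3 vertices {c, d, e} are pairwise adjacent, and any tree decomposition puts a clique entirely inside one bag — forcing width ≥ 2. Therefore the treewidth is 2.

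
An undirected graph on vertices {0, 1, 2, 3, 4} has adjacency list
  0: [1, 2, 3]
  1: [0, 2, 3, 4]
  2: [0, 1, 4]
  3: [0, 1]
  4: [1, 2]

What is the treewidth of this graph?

2

A width-2 tree decomposition is:
Bags: B1 = {0, 1, 2}  B2 = {0, 1, 3}  B3 = {1, 2, 4}
Tree: B1–B2, B1–B3
The largest bag has 3 vertices, giving width 2; this decomposition certifies tw(G) ≤ 2. Conversely, {0, 1, 2} is a clique of size 3, and the vertices of any clique must share a bag in every tree decomposition; so some bag has ≥ 3 vertices and tw(G) ≥ 2. Combining the bounds, tw(G) = 2.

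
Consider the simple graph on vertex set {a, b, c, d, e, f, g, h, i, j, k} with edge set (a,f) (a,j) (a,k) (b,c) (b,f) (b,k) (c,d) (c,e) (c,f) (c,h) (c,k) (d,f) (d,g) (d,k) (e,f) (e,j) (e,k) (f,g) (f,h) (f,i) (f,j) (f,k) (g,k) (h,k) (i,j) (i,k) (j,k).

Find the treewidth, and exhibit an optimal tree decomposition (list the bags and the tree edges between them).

Every bag has size at most 4, so the width is 4 − 1 = 3 and tw(G) ≤ 3. For the lower bound, the 4 vertices {d, f, g, k} are pairwise adjacent, and any tree decomposition puts a clique entirely inside one bag — forcing width ≥ 3. Therefore the treewidth is 3.

Treewidth 3.
One optimal decomposition is:
Bags: B1 = {c, e, f, k}  B2 = {e, f, j, k}  B3 = {c, d, f, k}  B4 = {a, f, j, k}  B5 = {b, c, f, k}  B6 = {c, f, h, k}  B7 = {f, i, j, k}  B8 = {d, f, g, k}
Tree: B1–B2, B1–B3, B2–B4, B3–B5, B1–B6, B2–B7, B3–B8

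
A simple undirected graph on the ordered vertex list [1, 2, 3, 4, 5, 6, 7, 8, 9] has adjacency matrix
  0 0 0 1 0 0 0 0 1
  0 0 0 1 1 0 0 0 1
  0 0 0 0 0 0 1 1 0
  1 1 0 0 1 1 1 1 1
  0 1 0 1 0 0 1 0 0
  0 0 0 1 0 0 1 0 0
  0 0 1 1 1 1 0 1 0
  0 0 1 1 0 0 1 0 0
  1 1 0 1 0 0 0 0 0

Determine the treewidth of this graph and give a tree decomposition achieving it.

Treewidth 2.
Bags: B1 = {4, 5, 7}  B2 = {2, 4, 5}  B3 = {4, 7, 8}  B4 = {2, 4, 9}  B5 = {4, 6, 7}  B6 = {1, 4, 9}  B7 = {3, 7, 8}
Tree: B1–B2, B1–B3, B2–B4, B1–B5, B4–B6, B3–B7

Each bag holds 3 vertices, so the decomposition has width 2, which upper-bounds the treewidth. Conversely, {3, 7, 8} is a clique of size 3, and the vertices of any clique must share a bag in every tree decomposition; so some bag has ≥ 3 vertices and tw(G) ≥ 2. The upper and lower bounds meet at 2, so that is the treewidth.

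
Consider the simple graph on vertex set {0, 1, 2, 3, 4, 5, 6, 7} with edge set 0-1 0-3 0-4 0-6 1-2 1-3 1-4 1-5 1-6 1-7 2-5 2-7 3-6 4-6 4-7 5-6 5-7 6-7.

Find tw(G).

3

A width-3 tree decomposition is:
Bags: B1 = {1, 4, 6, 7}  B2 = {0, 1, 4, 6}  B3 = {1, 5, 6, 7}  B4 = {0, 1, 3, 6}  B5 = {1, 2, 5, 7}
Tree: B1–B2, B1–B3, B2–B4, B3–B5
Each bag holds 4 vertices, so the decomposition has width 3, which upper-bounds the treewidth. Conversely, {1, 2, 5, 7} is a clique of size 4, and the vertices of any clique must share a bag in every tree decomposition; so some bag has ≥ 4 vertices and tw(G) ≥ 3. The upper and lower bounds meet at 3, so that is the treewidth.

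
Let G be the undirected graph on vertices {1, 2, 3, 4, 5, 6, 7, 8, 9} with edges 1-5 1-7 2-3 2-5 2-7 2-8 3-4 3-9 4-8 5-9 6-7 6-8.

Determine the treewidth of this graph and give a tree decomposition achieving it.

Every bag has size at most 4, so the width is 4 − 1 = 3 and tw(G) ≤ 3. For the lower bound: the 4 vertex sets {3,4,9}, {5}, {2}, {1,6,7,8} are disjoint, each induces a connected subgraph, and every pair is joined by at least one edge of G. Contracting each set to a single vertex therefore yields K_{4} as a minor, and since treewidth is minor-monotone, tw(G) ≥ tw(K_{4}) = 3. Combining the bounds, tw(G) = 3.

Treewidth 3.
One optimal decomposition is:
Bags: B1 = {3, 4, 5, 9}  B2 = {2, 3, 4, 5}  B3 = {2, 4, 5, 8}  B4 = {1, 2, 5, 8}  B5 = {1, 2, 7, 8}  B6 = {1, 6, 7, 8}
Tree: B1–B2, B2–B3, B3–B4, B4–B5, B5–B6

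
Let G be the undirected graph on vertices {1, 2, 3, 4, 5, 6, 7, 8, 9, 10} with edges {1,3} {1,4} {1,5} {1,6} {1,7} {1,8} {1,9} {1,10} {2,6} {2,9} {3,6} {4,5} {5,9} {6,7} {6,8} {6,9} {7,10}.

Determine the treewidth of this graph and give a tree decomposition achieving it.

Treewidth 2.
One optimal decomposition is:
Bags: B1 = {1, 6, 9}  B2 = {1, 3, 6}  B3 = {1, 5, 9}  B4 = {1, 6, 7}  B5 = {1, 4, 5}  B6 = {1, 6, 8}  B7 = {2, 6, 9}  B8 = {1, 7, 10}
Tree: B1–B2, B1–B3, B2–B4, B3–B5, B2–B6, B1–B7, B4–B8

Every bag has size at most 3, so the width is 3 − 1 = 2 and tw(G) ≤ 2. On the other hand G contains the 3-clique {1, 7, 10}. A clique must lie in a single bag of any decomposition, so no decomposition can have width below 2. Therefore the treewidth is 2.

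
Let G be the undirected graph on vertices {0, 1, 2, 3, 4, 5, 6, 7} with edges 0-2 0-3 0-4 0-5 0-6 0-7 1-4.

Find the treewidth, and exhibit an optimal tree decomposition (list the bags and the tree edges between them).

Treewidth 1.
Bags: B1 = {0, 3}  B2 = {0, 4}  B3 = {0, 7}  B4 = {1, 4}  B5 = {0, 6}  B6 = {0, 5}  B7 = {0, 2}
Tree: B1–B2, B2–B3, B2–B4, B3–B5, B3–B6, B3–B7

Each bag holds 2 vertices, so the decomposition has width 1, which upper-bounds the treewidth. G has an edge, so its treewidth is at least 1. The upper and lower bounds meet at 1, so that is the treewidth.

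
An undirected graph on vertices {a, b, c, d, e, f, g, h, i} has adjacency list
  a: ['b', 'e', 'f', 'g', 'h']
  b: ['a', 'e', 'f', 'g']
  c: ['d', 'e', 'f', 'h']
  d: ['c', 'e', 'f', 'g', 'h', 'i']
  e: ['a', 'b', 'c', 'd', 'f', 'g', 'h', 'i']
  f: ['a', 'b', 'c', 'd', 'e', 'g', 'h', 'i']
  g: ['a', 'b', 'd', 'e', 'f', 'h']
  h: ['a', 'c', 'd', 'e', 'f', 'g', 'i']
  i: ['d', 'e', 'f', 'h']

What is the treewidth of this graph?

4

A width-4 tree decomposition is:
Bags: B1 = {a, e, f, g, h}  B2 = {d, e, f, g, h}  B3 = {d, e, f, h, i}  B4 = {c, d, e, f, h}  B5 = {a, b, e, f, g}
Tree: B1–B2, B2–B3, B3–B4, B1–B5
The largest bag has 5 vertices, giving width 4; this decomposition certifies tw(G) ≤ 4. On the other hand G contains the 5-clique {d, e, f, g, h}. A clique must lie in a single bag of any decomposition, so no decomposition can have width below 4. Hence tw(G) = 4 exactly.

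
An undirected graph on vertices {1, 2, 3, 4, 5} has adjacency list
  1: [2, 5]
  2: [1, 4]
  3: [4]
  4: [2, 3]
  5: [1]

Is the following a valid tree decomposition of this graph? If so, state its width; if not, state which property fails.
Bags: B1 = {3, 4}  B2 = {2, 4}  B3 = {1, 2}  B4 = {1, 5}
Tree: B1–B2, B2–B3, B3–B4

Vertex coverage: the bags together contain {1, 2, 3, 4, 5}, the full vertex set. Edge coverage: each edge of G has both endpoints in at least one bag. Running intersection: for every vertex, the bags containing it form a connected subtree. All three properties hold, so this is a valid tree decomposition of width max|bag| − 1 = 1, and hence tw(G) ≤ 1.

Yes; width 1.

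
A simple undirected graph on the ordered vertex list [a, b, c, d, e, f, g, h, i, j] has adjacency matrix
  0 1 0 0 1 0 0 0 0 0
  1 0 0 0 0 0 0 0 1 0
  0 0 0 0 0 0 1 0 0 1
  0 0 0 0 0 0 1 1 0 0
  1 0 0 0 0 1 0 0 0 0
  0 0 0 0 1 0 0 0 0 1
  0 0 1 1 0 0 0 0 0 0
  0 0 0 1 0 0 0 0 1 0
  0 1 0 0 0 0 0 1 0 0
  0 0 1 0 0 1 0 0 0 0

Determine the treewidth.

A width-2 tree decomposition is:
Bags: B1 = {b, h, i}  B2 = {b, d, h}  B3 = {b, d, g}  B4 = {b, c, g}  B5 = {b, c, j}  B6 = {b, f, j}  B7 = {b, e, f}  B8 = {a, b, e}
Tree: B1–B2, B2–B3, B3–B4, B4–B5, B5–B6, B6–B7, B7–B8
The largest bag has 3 vertices, giving width 2; this decomposition certifies tw(G) ≤ 2. For the lower bound, G contains the cycle b–i–h–d–g–c–j–f–e–a–b, so G is not a forest; only forests have treewidth ≤ 1, hence tw(G) ≥ 2. Therefore the treewidth is 2.

2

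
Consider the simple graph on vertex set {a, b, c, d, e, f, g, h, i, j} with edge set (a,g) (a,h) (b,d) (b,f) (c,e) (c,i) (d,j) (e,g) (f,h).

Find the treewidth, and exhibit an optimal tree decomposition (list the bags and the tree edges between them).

Treewidth 1.
One such decomposition:
Bags: B1 = {c, i}  B2 = {c, e}  B3 = {e, g}  B4 = {a, g}  B5 = {a, h}  B6 = {f, h}  B7 = {b, f}  B8 = {b, d}  B9 = {d, j}
Tree: B1–B2, B2–B3, B3–B4, B4–B5, B5–B6, B6–B7, B7–B8, B8–B9

The largest bag has 2 vertices, giving width 1; this decomposition certifies tw(G) ≤ 1. G has an edge, so its treewidth is at least 1. Hence tw(G) = 1 exactly.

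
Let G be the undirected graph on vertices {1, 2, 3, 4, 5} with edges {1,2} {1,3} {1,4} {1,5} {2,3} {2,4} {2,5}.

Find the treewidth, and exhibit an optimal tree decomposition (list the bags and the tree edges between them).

Each bag holds 3 vertices, so the decomposition has width 2, which upper-bounds the treewidth. For the lower bound, the 3 vertices {1, 2, 3} are pairwise adjacent, and any tree decomposition puts a clique entirely inside one bag — forcing width ≥ 2. Therefore the treewidth is 2.

Treewidth 2.
One optimal decomposition is:
Bags: B1 = {1, 2, 5}  B2 = {1, 2, 3}  B3 = {1, 2, 4}
Tree: B1–B2, B1–B3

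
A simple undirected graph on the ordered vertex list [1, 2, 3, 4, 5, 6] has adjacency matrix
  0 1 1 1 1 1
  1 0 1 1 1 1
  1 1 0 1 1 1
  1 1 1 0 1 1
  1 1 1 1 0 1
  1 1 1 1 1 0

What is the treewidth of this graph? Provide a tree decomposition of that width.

A single bag containing all 6 vertices is trivially a valid decomposition of width 5. On the other hand G contains the 6-clique {1, 2, 3, 4, 5, 6}. A clique must lie in a single bag of any decomposition, so no decomposition can have width below 5. Therefore the treewidth is 5.

Treewidth 5.
One such decomposition:
Bags: B1 = {1, 2, 3, 4, 5, 6}
Tree: (single bag)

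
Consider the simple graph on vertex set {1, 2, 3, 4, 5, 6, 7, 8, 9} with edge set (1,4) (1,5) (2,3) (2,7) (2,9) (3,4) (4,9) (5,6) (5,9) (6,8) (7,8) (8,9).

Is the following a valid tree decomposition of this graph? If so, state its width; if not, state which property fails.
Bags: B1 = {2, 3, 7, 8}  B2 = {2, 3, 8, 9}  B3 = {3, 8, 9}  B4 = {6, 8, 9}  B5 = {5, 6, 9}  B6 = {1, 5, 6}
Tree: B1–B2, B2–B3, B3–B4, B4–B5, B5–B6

A tree decomposition must satisfy three properties: every vertex lies in some bag; for every edge, both endpoints lie together in some bag; and for every vertex, the bags containing it form a connected subtree. Here vertex 4 appears in no bag, so the decomposition is invalid.

No — vertex 4 appears in no bag.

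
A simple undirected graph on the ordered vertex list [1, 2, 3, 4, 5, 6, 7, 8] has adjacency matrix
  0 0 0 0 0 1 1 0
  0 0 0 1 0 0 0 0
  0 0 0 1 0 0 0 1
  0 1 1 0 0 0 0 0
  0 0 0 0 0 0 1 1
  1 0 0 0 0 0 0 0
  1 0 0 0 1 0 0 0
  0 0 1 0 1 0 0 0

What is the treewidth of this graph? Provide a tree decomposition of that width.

Treewidth 1.
Bags: B1 = {1, 6}  B2 = {1, 7}  B3 = {5, 7}  B4 = {5, 8}  B5 = {3, 8}  B6 = {3, 4}  B7 = {2, 4}
Tree: B1–B2, B2–B3, B3–B4, B4–B5, B5–B6, B6–B7

Each bag holds 2 vertices, so the decomposition has width 1, which upper-bounds the treewidth. Any graph with an edge has treewidth ≥ 1, and G has the edge 6–1. Hence tw(G) = 1 exactly.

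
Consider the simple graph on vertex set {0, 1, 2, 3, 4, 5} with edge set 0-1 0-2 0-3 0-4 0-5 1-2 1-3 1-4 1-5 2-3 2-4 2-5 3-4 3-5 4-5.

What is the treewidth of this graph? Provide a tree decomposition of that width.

Treewidth 5.
One such decomposition:
Bags: B1 = {0, 1, 2, 3, 4, 5}
Tree: (single bag)

A single bag containing all 6 vertices is trivially a valid decomposition of width 5. For the lower bound, the 6 vertices {0, 1, 2, 3, 4, 5} are pairwise adjacent, and any tree decomposition puts a clique entirely inside one bag — forcing width ≥ 5. The upper and lower bounds meet at 5, so that is the treewidth.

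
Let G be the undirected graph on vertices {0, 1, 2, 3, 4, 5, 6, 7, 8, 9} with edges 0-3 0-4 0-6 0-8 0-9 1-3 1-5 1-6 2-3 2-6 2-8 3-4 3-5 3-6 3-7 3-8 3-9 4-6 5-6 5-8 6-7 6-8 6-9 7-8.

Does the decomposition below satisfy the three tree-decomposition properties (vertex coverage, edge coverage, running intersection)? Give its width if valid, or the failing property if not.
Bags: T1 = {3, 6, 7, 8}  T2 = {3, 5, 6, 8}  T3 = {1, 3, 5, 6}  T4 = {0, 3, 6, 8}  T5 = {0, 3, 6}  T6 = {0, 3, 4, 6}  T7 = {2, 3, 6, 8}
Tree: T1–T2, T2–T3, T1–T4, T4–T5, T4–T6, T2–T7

No — vertex 9 appears in no bag.

A tree decomposition must satisfy three properties: every vertex lies in some bag; for every edge, both endpoints lie together in some bag; and for every vertex, the bags containing it form a connected subtree. Here vertex 9 appears in no bag, so the decomposition is invalid.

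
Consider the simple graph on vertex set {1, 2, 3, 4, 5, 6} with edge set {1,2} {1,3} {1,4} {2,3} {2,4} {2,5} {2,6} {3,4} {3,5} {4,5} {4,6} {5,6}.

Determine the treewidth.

3

A width-3 tree decomposition is:
Bags: B1 = {1, 2, 3, 4}  B2 = {2, 3, 4, 5}  B3 = {2, 4, 5, 6}
Tree: B1–B2, B2–B3
The largest bag has 4 vertices, giving width 3; this decomposition certifies tw(G) ≤ 3. For the lower bound, the 4 vertices {1, 2, 3, 4} are pairwise adjacent, and any tree decomposition puts a clique entirely inside one bag — forcing width ≥ 3. Therefore the treewidth is 3.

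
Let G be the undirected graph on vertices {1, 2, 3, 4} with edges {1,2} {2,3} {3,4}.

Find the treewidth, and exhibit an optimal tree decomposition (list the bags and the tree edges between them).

Treewidth 1.
One such decomposition:
Bags: B1 = {2, 3}  B2 = {3, 4}  B3 = {1, 2}
Tree: B1–B2, B1–B3

Every bag has size at most 2, so the width is 2 − 1 = 1 and tw(G) ≤ 1. Any graph with an edge has treewidth ≥ 1, and G has the edge 3–2. Combining the bounds, tw(G) = 1.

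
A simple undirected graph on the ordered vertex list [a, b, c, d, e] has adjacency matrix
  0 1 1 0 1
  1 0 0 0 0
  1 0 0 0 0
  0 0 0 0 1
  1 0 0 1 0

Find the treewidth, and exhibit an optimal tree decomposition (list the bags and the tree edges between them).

Treewidth 1.
Bags: B1 = {a, b}  B2 = {a, c}  B3 = {a, e}  B4 = {d, e}
Tree: B1–B2, B1–B3, B3–B4

Every bag has size at most 2, so the width is 2 − 1 = 1 and tw(G) ≤ 1. G has an edge, so its treewidth is at least 1. Therefore the treewidth is 1.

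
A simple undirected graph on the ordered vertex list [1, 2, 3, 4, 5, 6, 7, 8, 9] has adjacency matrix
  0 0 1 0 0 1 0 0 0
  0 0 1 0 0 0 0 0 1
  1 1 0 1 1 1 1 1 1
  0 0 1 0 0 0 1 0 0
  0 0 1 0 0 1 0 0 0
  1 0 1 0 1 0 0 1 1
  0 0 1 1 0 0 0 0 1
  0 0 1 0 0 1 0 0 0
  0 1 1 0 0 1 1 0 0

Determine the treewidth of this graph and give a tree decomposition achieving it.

Every bag has size at most 3, so the width is 3 − 1 = 2 and tw(G) ≤ 2. On the other hand G contains the 3-clique {2, 3, 9}. A clique must lie in a single bag of any decomposition, so no decomposition can have width below 2. The upper and lower bounds meet at 2, so that is the treewidth.

Treewidth 2.
Bags: B1 = {3, 6, 9}  B2 = {3, 7, 9}  B3 = {3, 6, 8}  B4 = {2, 3, 9}  B5 = {3, 5, 6}  B6 = {3, 4, 7}  B7 = {1, 3, 6}
Tree: B1–B2, B1–B3, B2–B4, B3–B5, B2–B6, B1–B7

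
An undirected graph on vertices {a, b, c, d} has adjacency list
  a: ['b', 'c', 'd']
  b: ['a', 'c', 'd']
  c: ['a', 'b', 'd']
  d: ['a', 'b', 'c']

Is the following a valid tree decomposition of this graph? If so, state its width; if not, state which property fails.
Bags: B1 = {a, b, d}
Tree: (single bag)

A tree decomposition must satisfy three properties: every vertex lies in some bag; for every edge, both endpoints lie together in some bag; and for every vertex, the bags containing it form a connected subtree. Here vertex c appears in no bag, so the decomposition is invalid.

No — vertex c appears in no bag.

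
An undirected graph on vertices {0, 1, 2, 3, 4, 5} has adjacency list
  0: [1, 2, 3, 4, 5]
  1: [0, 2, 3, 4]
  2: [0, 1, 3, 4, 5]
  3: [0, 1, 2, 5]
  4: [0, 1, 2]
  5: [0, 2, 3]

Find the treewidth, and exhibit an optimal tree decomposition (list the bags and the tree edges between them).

Treewidth 3.
Bags: B1 = {0, 2, 3, 5}  B2 = {0, 1, 2, 3}  B3 = {0, 1, 2, 4}
Tree: B1–B2, B2–B3

The largest bag has 4 vertices, giving width 3; this decomposition certifies tw(G) ≤ 3. On the other hand G contains the 4-clique {0, 1, 2, 3}. A clique must lie in a single bag of any decomposition, so no decomposition can have width below 3. Combining the bounds, tw(G) = 3.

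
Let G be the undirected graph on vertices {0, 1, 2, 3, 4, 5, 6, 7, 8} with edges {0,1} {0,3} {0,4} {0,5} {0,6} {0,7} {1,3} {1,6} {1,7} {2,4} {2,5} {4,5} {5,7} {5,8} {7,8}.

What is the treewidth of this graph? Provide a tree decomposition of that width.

Treewidth 2.
Bags: B1 = {0, 5, 7}  B2 = {0, 4, 5}  B3 = {0, 1, 7}  B4 = {0, 1, 6}  B5 = {5, 7, 8}  B6 = {0, 1, 3}  B7 = {2, 4, 5}
Tree: B1–B2, B1–B3, B3–B4, B1–B5, B4–B6, B2–B7

Each bag holds 3 vertices, so the decomposition has width 2, which upper-bounds the treewidth. On the other hand G contains the 3-clique {0, 1, 3}. A clique must lie in a single bag of any decomposition, so no decomposition can have width below 2. Hence tw(G) = 2 exactly.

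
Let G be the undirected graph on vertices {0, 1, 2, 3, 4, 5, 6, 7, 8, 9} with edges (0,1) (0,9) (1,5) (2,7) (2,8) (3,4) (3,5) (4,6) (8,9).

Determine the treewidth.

1

A width-1 tree decomposition is:
Bags: B1 = {2, 7}  B2 = {2, 8}  B3 = {8, 9}  B4 = {0, 9}  B5 = {0, 1}  B6 = {1, 5}  B7 = {3, 5}  B8 = {3, 4}  B9 = {4, 6}
Tree: B1–B2, B2–B3, B3–B4, B4–B5, B5–B6, B6–B7, B7–B8, B8–B9
The largest bag has 2 vertices, giving width 1; this decomposition certifies tw(G) ≤ 1. G has an edge, so its treewidth is at least 1. The upper and lower bounds meet at 1, so that is the treewidth.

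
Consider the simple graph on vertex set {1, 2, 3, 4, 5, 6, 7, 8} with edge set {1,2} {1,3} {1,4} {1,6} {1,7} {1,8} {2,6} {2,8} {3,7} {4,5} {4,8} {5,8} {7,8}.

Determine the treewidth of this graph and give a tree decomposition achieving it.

Each bag holds 3 vertices, so the decomposition has width 2, which upper-bounds the treewidth. On the other hand G contains the 3-clique {1, 2, 8}. A clique must lie in a single bag of any decomposition, so no decomposition can have width below 2. Therefore the treewidth is 2.

Treewidth 2.
Bags: B1 = {1, 4, 8}  B2 = {1, 2, 8}  B3 = {1, 2, 6}  B4 = {4, 5, 8}  B5 = {1, 7, 8}  B6 = {1, 3, 7}
Tree: B1–B2, B2–B3, B1–B4, B2–B5, B5–B6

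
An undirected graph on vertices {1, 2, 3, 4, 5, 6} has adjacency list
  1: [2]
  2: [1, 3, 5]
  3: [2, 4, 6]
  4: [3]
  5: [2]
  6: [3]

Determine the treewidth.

1

A width-1 tree decomposition is:
Bags: B1 = {3, 4}  B2 = {2, 3}  B3 = {2, 5}  B4 = {1, 2}  B5 = {3, 6}
Tree: B1–B2, B2–B3, B3–B4, B1–B5
Every bag has size at most 2, so the width is 2 − 1 = 1 and tw(G) ≤ 1. Any graph with an edge has treewidth ≥ 1, and G has the edge 4–3. Hence tw(G) = 1 exactly.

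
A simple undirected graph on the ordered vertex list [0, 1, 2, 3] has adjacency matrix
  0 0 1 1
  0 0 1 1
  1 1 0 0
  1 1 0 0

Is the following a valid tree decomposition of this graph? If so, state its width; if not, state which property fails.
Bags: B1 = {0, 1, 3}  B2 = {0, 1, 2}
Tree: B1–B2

Vertex coverage: the bags together contain {0, 1, 2, 3}, the full vertex set. Edge coverage: each edge of G has both endpoints in at least one bag. Running intersection: for every vertex, the bags containing it form a connected subtree. All three properties hold, so this is a valid tree decomposition of width max|bag| − 1 = 2, and hence tw(G) ≤ 2.

Yes; width 2.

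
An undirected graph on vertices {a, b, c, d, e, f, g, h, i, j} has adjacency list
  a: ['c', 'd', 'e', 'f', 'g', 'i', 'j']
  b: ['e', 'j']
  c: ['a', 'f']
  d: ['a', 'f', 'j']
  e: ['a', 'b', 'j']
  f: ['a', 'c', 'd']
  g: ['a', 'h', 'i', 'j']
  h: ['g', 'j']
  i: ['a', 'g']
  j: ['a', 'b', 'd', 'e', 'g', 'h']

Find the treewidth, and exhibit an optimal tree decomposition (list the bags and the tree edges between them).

Every bag has size at most 3, so the width is 3 − 1 = 2 and tw(G) ≤ 2. On the other hand G contains the 3-clique {g, h, j}. A clique must lie in a single bag of any decomposition, so no decomposition can have width below 2. The upper and lower bounds meet at 2, so that is the treewidth.

Treewidth 2.
One such decomposition:
Bags: B1 = {a, d, f}  B2 = {a, c, f}  B3 = {a, d, j}  B4 = {a, e, j}  B5 = {b, e, j}  B6 = {a, g, j}  B7 = {a, g, i}  B8 = {g, h, j}
Tree: B1–B2, B1–B3, B3–B4, B4–B5, B4–B6, B6–B7, B6–B8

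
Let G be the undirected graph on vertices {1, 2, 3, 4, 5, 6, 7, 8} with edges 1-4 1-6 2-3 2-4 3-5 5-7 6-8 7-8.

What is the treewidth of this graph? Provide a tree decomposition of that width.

The largest bag has 3 vertices, giving width 2; this decomposition certifies tw(G) ≤ 2. Since 4–2–3–5–7–8–6–1–4 is a cycle in G, G is not acyclic. Forests are exactly the graphs of treewidth ≤ 1, so tw(G) ≥ 2. Combining the bounds, tw(G) = 2.

Treewidth 2.
One such decomposition:
Bags: B1 = {2, 3, 4}  B2 = {3, 4, 5}  B3 = {4, 5, 7}  B4 = {4, 7, 8}  B5 = {4, 6, 8}  B6 = {1, 4, 6}
Tree: B1–B2, B2–B3, B3–B4, B4–B5, B5–B6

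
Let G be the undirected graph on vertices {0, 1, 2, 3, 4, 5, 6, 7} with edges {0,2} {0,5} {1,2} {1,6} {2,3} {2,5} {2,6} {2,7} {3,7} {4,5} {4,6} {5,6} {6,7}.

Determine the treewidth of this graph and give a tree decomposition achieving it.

Each bag holds 3 vertices, so the decomposition has width 2, which upper-bounds the treewidth. On the other hand G contains the 3-clique {0, 2, 5}. A clique must lie in a single bag of any decomposition, so no decomposition can have width below 2. Hence tw(G) = 2 exactly.

Treewidth 2.
One such decomposition:
Bags: B1 = {2, 3, 7}  B2 = {2, 6, 7}  B3 = {2, 5, 6}  B4 = {1, 2, 6}  B5 = {4, 5, 6}  B6 = {0, 2, 5}
Tree: B1–B2, B2–B3, B2–B4, B3–B5, B3–B6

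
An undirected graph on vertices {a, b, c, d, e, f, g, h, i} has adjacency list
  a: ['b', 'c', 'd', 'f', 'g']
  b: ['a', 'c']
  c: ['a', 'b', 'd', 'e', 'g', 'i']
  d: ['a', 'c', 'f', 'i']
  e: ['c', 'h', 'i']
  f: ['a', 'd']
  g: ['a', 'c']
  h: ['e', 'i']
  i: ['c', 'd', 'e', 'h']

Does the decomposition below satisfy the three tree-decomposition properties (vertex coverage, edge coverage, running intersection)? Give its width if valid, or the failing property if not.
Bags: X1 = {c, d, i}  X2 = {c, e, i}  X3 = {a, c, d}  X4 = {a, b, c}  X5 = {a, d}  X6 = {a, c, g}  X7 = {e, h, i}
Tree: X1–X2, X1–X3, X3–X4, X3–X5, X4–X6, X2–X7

No — vertex f appears in no bag.

A tree decomposition must satisfy three properties: every vertex lies in some bag; for every edge, both endpoints lie together in some bag; and for every vertex, the bags containing it form a connected subtree. Here vertex f appears in no bag, so the decomposition is invalid.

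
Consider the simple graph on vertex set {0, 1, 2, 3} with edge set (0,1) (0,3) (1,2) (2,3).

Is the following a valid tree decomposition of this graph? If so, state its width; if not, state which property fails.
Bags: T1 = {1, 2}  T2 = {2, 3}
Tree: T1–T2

A tree decomposition must satisfy three properties: every vertex lies in some bag; for every edge, both endpoints lie together in some bag; and for every vertex, the bags containing it form a connected subtree. Here vertex 0 appears in no bag, so the decomposition is invalid.

No — vertex 0 appears in no bag.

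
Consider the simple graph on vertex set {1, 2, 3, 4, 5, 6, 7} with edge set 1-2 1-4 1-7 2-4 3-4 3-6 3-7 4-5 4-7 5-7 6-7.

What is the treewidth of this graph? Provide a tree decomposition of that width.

Treewidth 2.
One optimal decomposition is:
Bags: B1 = {1, 4, 7}  B2 = {3, 4, 7}  B3 = {3, 6, 7}  B4 = {1, 2, 4}  B5 = {4, 5, 7}
Tree: B1–B2, B2–B3, B1–B4, B2–B5

Each bag holds 3 vertices, so the decomposition has width 2, which upper-bounds the treewidth. On the other hand G contains the 3-clique {1, 2, 4}. A clique must lie in a single bag of any decomposition, so no decomposition can have width below 2. Therefore the treewidth is 2.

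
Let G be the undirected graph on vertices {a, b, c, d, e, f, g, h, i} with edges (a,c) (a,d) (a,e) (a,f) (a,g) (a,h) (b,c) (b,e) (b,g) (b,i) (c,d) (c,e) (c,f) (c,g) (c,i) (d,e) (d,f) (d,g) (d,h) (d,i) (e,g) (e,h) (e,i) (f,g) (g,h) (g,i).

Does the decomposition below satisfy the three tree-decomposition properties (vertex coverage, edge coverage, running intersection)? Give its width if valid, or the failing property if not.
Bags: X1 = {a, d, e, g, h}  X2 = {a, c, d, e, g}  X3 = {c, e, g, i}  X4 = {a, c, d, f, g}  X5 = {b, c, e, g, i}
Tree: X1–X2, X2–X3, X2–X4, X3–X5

A tree decomposition must satisfy three properties: every vertex lies in some bag; for every edge, both endpoints lie together in some bag; and for every vertex, the bags containing it form a connected subtree. Here edge (d,i) lies in no bag, so the decomposition is invalid.

No — edge (d,i) lies in no bag.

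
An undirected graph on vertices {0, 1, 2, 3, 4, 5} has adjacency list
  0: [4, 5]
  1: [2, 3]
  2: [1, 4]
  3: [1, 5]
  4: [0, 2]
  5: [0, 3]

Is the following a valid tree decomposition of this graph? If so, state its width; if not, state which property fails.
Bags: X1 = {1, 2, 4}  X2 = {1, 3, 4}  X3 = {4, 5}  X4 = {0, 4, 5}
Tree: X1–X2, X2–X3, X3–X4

No — edge (3,5) lies in no bag.

A tree decomposition must satisfy three properties: every vertex lies in some bag; for every edge, both endpoints lie together in some bag; and for every vertex, the bags containing it form a connected subtree. Here edge (3,5) lies in no bag, so the decomposition is invalid.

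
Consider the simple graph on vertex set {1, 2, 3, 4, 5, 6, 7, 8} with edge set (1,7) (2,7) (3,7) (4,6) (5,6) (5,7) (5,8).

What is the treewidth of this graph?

A width-1 tree decomposition is:
Bags: B1 = {5, 6}  B2 = {5, 7}  B3 = {1, 7}  B4 = {5, 8}  B5 = {4, 6}  B6 = {2, 7}  B7 = {3, 7}
Tree: B1–B2, B2–B3, B2–B4, B1–B5, B3–B6, B2–B7
The largest bag has 2 vertices, giving width 1; this decomposition certifies tw(G) ≤ 1. G has an edge, so its treewidth is at least 1. Hence tw(G) = 1 exactly.

1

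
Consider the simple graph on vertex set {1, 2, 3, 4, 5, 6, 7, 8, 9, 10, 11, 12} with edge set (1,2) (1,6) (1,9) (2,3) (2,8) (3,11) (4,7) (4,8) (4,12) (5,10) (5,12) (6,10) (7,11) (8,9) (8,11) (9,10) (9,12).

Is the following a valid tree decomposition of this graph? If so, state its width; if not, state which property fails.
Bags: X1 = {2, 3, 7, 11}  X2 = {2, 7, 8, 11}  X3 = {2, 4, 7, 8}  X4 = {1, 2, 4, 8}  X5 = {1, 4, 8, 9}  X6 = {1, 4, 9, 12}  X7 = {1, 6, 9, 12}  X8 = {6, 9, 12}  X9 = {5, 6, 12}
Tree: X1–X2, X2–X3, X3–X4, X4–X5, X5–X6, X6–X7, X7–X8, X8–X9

A tree decomposition must satisfy three properties: every vertex lies in some bag; for every edge, both endpoints lie together in some bag; and for every vertex, the bags containing it form a connected subtree. Here vertex 10 appears in no bag, so the decomposition is invalid.

No — vertex 10 appears in no bag.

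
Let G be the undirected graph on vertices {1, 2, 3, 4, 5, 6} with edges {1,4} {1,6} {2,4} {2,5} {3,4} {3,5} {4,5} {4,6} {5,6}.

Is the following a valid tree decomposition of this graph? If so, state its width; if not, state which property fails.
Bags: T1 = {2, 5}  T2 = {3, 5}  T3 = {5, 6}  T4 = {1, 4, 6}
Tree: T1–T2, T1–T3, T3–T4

No — edge (2,4) lies in no bag.

A tree decomposition must satisfy three properties: every vertex lies in some bag; for every edge, both endpoints lie together in some bag; and for every vertex, the bags containing it form a connected subtree. Here edge (2,4) lies in no bag, so the decomposition is invalid.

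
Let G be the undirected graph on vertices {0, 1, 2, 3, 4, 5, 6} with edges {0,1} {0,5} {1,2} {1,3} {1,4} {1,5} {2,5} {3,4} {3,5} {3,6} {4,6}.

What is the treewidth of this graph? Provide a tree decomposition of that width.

Treewidth 2.
One such decomposition:
Bags: B1 = {1, 3, 4}  B2 = {1, 3, 5}  B3 = {1, 2, 5}  B4 = {3, 4, 6}  B5 = {0, 1, 5}
Tree: B1–B2, B2–B3, B1–B4, B2–B5

Every bag has size at most 3, so the width is 3 − 1 = 2 and tw(G) ≤ 2. Conversely, {1, 3, 4} is a clique of size 3, and the vertices of any clique must share a bag in every tree decomposition; so some bag has ≥ 3 vertices and tw(G) ≥ 2. Combining the bounds, tw(G) = 2.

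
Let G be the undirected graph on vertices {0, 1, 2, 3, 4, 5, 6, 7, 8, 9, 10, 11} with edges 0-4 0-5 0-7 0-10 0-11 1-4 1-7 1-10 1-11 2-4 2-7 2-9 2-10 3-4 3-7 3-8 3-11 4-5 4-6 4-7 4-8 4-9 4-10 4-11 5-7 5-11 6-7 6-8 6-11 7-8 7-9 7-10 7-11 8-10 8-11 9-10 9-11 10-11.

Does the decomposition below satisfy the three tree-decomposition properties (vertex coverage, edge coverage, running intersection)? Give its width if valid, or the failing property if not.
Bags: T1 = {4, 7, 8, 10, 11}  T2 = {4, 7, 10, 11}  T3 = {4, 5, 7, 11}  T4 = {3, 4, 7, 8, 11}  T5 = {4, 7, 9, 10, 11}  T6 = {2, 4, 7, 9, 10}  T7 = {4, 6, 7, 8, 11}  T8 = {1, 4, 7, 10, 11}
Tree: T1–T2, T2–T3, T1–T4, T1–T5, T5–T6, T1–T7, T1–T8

A tree decomposition must satisfy three properties: every vertex lies in some bag; for every edge, both endpoints lie together in some bag; and for every vertex, the bags containing it form a connected subtree. Here vertex 0 appears in no bag, so the decomposition is invalid.

No — vertex 0 appears in no bag.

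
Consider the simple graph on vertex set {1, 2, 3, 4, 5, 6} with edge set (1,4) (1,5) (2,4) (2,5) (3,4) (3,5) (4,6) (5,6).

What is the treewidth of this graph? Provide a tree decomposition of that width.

Every bag has size at most 3, so the width is 3 − 1 = 2 and tw(G) ≤ 2. The edges 2–5–3–4–2 form a cycle, so G is not a tree and its treewidth is at least 2. Therefore the treewidth is 2.

Treewidth 2.
One optimal decomposition is:
Bags: B1 = {2, 4, 5}  B2 = {3, 4, 5}  B3 = {4, 5, 6}  B4 = {1, 4, 5}
Tree: B1–B2, B2–B3, B3–B4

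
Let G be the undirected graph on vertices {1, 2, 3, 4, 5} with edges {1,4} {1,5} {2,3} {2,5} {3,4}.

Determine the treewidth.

A width-2 tree decomposition is:
Bags: B1 = {1, 2, 5}  B2 = {1, 2, 3}  B3 = {1, 3, 4}
Tree: B1–B2, B2–B3
Each bag holds 3 vertices, so the decomposition has width 2, which upper-bounds the treewidth. The edges 1–5–2–3–4–1 form a cycle, so G is not a tree and its treewidth is at least 2. Therefore the treewidth is 2.

2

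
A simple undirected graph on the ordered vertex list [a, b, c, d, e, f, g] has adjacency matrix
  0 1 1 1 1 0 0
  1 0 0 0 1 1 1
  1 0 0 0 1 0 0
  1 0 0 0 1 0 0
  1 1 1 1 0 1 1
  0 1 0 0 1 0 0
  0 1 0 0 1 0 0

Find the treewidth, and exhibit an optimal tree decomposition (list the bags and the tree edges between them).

Every bag has size at most 3, so the width is 3 − 1 = 2 and tw(G) ≤ 2. On the other hand G contains the 3-clique {a, d, e}. A clique must lie in a single bag of any decomposition, so no decomposition can have width below 2. Hence tw(G) = 2 exactly.

Treewidth 2.
One such decomposition:
Bags: B1 = {a, b, e}  B2 = {b, e, g}  B3 = {b, e, f}  B4 = {a, c, e}  B5 = {a, d, e}
Tree: B1–B2, B2–B3, B1–B4, B1–B5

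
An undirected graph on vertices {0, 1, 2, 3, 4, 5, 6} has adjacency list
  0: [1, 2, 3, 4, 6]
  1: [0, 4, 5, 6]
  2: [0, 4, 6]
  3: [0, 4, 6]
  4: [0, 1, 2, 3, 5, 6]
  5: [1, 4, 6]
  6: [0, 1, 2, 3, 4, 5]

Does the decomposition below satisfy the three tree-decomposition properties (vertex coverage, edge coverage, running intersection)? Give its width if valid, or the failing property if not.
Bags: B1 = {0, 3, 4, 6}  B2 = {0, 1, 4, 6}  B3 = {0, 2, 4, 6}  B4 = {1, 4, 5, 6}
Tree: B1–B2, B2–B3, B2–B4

Yes; width 3.

Every vertex of G appears in some bag (union = {0, 1, 2, 3, 4, 5, 6}); every edge is covered by a bag; and for each vertex v the set of bags containing v is connected in the bag tree. The decomposition is therefore valid. The largest bag has 4 vertices, so the width is 3.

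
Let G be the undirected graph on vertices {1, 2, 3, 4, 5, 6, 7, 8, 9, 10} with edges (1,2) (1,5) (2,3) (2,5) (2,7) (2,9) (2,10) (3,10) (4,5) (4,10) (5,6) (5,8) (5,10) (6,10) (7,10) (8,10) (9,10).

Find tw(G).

A width-2 tree decomposition is:
Bags: B1 = {2, 5, 10}  B2 = {5, 6, 10}  B3 = {2, 3, 10}  B4 = {1, 2, 5}  B5 = {5, 8, 10}  B6 = {4, 5, 10}  B7 = {2, 7, 10}  B8 = {2, 9, 10}
Tree: B1–B2, B1–B3, B1–B4, B1–B5, B2–B6, B1–B7, B1–B8
Every bag has size at most 3, so the width is 3 − 1 = 2 and tw(G) ≤ 2. On the other hand G contains the 3-clique {1, 2, 5}. A clique must lie in a single bag of any decomposition, so no decomposition can have width below 2. Therefore the treewidth is 2.

2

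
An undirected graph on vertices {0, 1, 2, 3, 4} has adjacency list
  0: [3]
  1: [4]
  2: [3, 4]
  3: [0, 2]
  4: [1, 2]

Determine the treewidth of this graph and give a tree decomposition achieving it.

Treewidth 1.
One such decomposition:
Bags: B1 = {1, 4}  B2 = {2, 4}  B3 = {2, 3}  B4 = {0, 3}
Tree: B1–B2, B2–B3, B3–B4

Every bag has size at most 2, so the width is 2 − 1 = 1 and tw(G) ≤ 1. Since G has at least one edge (e.g. 1–4), it is not an edgeless graph, so tw(G) ≥ 1. Hence tw(G) = 1 exactly.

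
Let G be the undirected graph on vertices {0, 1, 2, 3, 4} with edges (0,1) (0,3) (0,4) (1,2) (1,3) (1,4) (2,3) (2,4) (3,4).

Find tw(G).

3

A width-3 tree decomposition is:
Bags: B1 = {0, 1, 3, 4}  B2 = {1, 2, 3, 4}
Tree: B1–B2
The largest bag has 4 vertices, giving width 3; this decomposition certifies tw(G) ≤ 3. Conversely, {0, 1, 3, 4} is a clique of size 4, and the vertices of any clique must share a bag in every tree decomposition; so some bag has ≥ 4 vertices and tw(G) ≥ 3. The upper and lower bounds meet at 3, so that is the treewidth.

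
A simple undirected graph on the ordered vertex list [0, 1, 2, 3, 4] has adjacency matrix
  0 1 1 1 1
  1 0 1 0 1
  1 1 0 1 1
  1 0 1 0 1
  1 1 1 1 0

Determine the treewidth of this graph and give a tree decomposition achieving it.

Treewidth 3.
One such decomposition:
Bags: B1 = {0, 2, 3, 4}  B2 = {0, 1, 2, 4}
Tree: B1–B2

The largest bag has 4 vertices, giving width 3; this decomposition certifies tw(G) ≤ 3. For the lower bound, the 4 vertices {0, 1, 2, 4} are pairwise adjacent, and any tree decomposition puts a clique entirely inside one bag — forcing width ≥ 3. Combining the bounds, tw(G) = 3.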